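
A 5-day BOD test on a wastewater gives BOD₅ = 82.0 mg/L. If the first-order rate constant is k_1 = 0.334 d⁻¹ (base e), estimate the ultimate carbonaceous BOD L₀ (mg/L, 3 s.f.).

BOD₅ = L₀(1 − e^(−5k_1)) ⇒ L₀ = BOD₅ / (1 − e^(−5×0.334))
= 82.0 / (1 − 0.1882) = 82.0 / 0.8118 = 101.0 mg/L.

L₀ ≈ 101 mg/L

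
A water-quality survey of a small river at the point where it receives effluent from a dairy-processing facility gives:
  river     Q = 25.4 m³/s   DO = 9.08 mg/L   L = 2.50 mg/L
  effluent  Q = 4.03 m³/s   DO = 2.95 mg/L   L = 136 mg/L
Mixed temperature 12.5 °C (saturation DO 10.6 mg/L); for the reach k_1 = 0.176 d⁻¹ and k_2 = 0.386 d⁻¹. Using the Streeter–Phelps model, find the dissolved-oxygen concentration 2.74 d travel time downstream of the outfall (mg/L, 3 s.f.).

Mixed DO = (25.4×9.08 + 4.03×2.95)/(25.4+4.03) = 242.5/29.43 = 8.241 mg/L.
Mixed L₀ = (25.4×2.50 + 4.03×136)/(29.43) = 611.6/29.43 = 20.78 mg/L.
Initial deficit D₀ = C_s − DO₀ = 10.6 − 8.241 = 2.359 mg/L.
D(2.74) = [0.176×20.78/(0.386−0.176)](e^(−0.176×2.74) − e^(−0.386×2.74)) + 2.359 e^(−0.386×2.74)
= 17.42 × (0.6174 − 0.3473) + 2.359 × 0.3473 = 5.524 mg/L.
DO = 10.6 − 5.524 = 5.076 mg/L.

DO ≈ 5.08 mg/L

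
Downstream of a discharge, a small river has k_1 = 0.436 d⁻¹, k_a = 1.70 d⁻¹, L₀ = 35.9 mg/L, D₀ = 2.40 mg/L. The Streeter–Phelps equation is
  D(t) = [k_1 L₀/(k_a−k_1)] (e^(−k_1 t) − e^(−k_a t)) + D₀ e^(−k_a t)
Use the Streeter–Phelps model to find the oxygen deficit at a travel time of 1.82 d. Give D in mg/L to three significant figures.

D ≈ 5.15 mg/L

k_1 L₀/(k_a−k_1) = 0.436×35.9/(1.70−0.436) = 15.65/1.264 = 12.38 mg/L.
e^(−k_1 t) = e^(−0.436×1.820) = 0.4523; e^(−k_a t) = e^(−1.70×1.820) = 0.04532.
D = 12.38 × (0.4523 − 0.04532) + 2.40 × 0.04532 = 5.039 + 0.1088 = 5.148 mg/L.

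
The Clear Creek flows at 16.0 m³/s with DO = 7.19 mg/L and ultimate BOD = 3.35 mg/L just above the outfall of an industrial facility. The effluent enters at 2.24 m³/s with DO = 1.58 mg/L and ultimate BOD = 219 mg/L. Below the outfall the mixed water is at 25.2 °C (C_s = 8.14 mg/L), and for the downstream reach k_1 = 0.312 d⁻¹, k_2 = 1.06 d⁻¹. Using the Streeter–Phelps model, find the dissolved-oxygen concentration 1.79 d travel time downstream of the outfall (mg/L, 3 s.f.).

DO ≈ 2.64 mg/L

Mixed DO = (16.0×7.19 + 2.24×1.58)/(16.0+2.24) = 118.6/18.24 = 6.501 mg/L.
Mixed L₀ = (16.0×3.35 + 2.24×219)/(18.24) = 544.2/18.24 = 29.83 mg/L.
Initial deficit D₀ = C_s − DO₀ = 8.14 − 6.501 = 1.639 mg/L.
D(1.79) = [0.312×29.83/(1.06−0.312)](e^(−0.312×1.79) − e^(−1.06×1.79)) + 1.639 e^(−1.06×1.79)
= 12.44 × (0.5721 − 0.1500) + 1.639 × 0.1500 = 5.499 mg/L.
DO = 8.14 − 5.499 = 2.641 mg/L.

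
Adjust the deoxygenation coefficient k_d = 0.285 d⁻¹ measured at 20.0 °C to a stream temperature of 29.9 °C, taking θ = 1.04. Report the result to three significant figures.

k_d(T₂) = k_d(T₁) · θ^(T₂−T₁) = 0.285 × 1.04^(29.9−20.0)
= 0.285 × 1.04^9.90 = 0.285 × 1.474 = 0.4202 d⁻¹.

k_d ≈ 0.420 d⁻¹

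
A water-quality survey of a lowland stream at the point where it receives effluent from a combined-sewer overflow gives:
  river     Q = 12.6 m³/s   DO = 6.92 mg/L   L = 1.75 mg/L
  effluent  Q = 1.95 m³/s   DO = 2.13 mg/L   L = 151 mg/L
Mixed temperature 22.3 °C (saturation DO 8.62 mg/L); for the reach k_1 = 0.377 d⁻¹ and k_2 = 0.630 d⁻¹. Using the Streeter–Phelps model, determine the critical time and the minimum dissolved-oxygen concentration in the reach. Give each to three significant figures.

t_c ≈ 1.73 d; minimum DO ≈ 1.85 mg/L

Mixed DO = (12.6×6.92 + 1.95×2.13)/(12.6+1.95) = 91.35/14.55 = 6.278 mg/L.
Mixed L₀ = (12.6×1.75 + 1.95×151)/(14.55) = 316.5/14.55 = 21.75 mg/L.
Initial deficit D₀ = C_s − DO₀ = 8.62 − 6.278 = 2.342 mg/L.
t_c = (1/0.2530) ln[(0.630/0.377)(1 − 2.342×0.2530/(0.377×21.75))] = 3.953 × ln(1.550) = 1.733 d.
D_c = (0.377/0.630) × 21.75 × e^(−0.377×1.733) = 0.5984 × 21.75 × 0.5203 = 6.773 mg/L.
Minimum DO = 8.62 − 6.773 = 1.847 mg/L.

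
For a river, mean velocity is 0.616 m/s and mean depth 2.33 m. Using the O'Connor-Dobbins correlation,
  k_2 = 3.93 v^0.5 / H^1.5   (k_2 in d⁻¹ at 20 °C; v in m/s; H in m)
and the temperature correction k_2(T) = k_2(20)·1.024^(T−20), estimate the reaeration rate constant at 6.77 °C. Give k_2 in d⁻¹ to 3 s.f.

k_2(20) = 3.93 × 0.616^0.5 / 2.33^1.5 = 3.93 × 0.7849 / 3.557 = 0.8673 d⁻¹.
k_2(6.77) = 0.8673 × 1.024^(6.77−20) = 0.8673 × 0.7307 = 0.6337 d⁻¹.

k_2 ≈ 0.634 d⁻¹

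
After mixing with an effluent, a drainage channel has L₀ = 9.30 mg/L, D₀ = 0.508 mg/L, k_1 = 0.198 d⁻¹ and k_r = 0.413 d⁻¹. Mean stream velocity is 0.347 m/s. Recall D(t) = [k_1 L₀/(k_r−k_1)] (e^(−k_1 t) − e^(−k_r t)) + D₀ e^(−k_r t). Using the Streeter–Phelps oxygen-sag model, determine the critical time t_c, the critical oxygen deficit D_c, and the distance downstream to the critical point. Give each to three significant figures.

t_c = [1/(k_r−k_1)] ln[(k_r/k_1)(1 − D₀(k_r−k_1)/(k_1 L₀))]
= [1/(0.413−0.198)] ln[(0.413/0.198)(1 − 0.508×0.2150/(0.198×9.30))]
= (1/0.2150) ln[2.086 × 0.9407] = 4.651 × ln(1.962) = 4.651 × 0.6740 = 3.135 d.
L(t_c) = L₀ e^(−k_1 t_c) = 9.30 × 0.5375 = 4.999 mg/L, and at the critical point k_r D_c = k_1 L, so D_c = (0.198/0.413) × 4.999 = 2.397 mg/L.
x_c = v t_c = 0.347 m/s × 3.135 d × 86400 s/d = 93990 m ≈ 94.0 km.

t_c ≈ 3.14 d; D_c ≈ 2.40 mg/L; x_c ≈ 94.0 km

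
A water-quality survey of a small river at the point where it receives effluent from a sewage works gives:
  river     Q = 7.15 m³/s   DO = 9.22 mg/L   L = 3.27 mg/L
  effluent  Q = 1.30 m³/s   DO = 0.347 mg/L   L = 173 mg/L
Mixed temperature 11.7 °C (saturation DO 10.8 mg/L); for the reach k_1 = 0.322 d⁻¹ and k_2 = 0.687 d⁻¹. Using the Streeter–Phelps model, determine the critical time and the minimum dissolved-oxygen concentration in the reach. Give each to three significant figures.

Mixed DO = (7.15×9.22 + 1.30×0.347)/(7.15+1.30) = 66.37/8.450 = 7.855 mg/L.
Mixed L₀ = (7.15×3.27 + 1.30×173)/(8.450) = 248.3/8.450 = 29.38 mg/L.
Initial deficit D₀ = C_s − DO₀ = 10.8 − 7.855 = 2.945 mg/L.
t_c = (1/0.3650) ln[(0.687/0.322)(1 − 2.945×0.3650/(0.322×29.38))] = 2.740 × ln(1.891) = 1.746 d.
D_c = (0.322/0.687) × 29.38 × e^(−0.322×1.746) = 0.4687 × 29.38 × 0.5700 = 7.850 mg/L.
Minimum DO = 10.8 − 7.850 = 2.950 mg/L.

t_c ≈ 1.75 d; minimum DO ≈ 2.95 mg/L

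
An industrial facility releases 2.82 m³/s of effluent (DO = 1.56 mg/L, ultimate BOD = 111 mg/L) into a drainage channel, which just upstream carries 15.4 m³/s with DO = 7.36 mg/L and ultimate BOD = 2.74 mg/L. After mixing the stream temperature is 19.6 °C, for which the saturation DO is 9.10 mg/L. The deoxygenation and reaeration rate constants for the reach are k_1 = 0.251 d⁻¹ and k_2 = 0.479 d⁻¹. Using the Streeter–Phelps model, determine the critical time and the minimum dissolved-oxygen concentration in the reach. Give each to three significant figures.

Mixed DO = (15.4×7.36 + 2.82×1.56)/(15.4+2.82) = 117.7/18.22 = 6.462 mg/L.
Mixed L₀ = (15.4×2.74 + 2.82×111)/(18.22) = 355.2/18.22 = 19.50 mg/L.
Initial deficit D₀ = C_s − DO₀ = 9.10 − 6.462 = 2.638 mg/L.
t_c = (1/0.2280) ln[(0.479/0.251)(1 − 2.638×0.2280/(0.251×19.50))] = 4.386 × ln(1.674) = 2.259 d.
D_c = (0.251/0.479) × 19.50 × e^(−0.251×2.259) = 0.5240 × 19.50 × 0.5672 = 5.794 mg/L.
Minimum DO = 9.10 − 5.794 = 3.306 mg/L.

t_c ≈ 2.26 d; minimum DO ≈ 3.31 mg/L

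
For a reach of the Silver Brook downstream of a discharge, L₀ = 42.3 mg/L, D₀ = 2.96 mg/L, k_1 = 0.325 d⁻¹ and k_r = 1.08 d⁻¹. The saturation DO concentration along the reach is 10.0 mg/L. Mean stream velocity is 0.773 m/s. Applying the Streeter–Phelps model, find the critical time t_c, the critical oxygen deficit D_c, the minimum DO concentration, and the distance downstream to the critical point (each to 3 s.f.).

t_c = [1/(k_r−k_1)] ln[(k_r/k_1)(1 − D₀(k_r−k_1)/(k_1 L₀))]
= [1/(1.08−0.325)] ln[(1.08/0.325)(1 − 2.96×0.7550/(0.325×42.3))]
= (1/0.7550) ln[3.323 × 0.8374] = 1.325 × ln(2.783) = 1.325 × 1.023 = 1.356 d.
D_c = (k_1/k_r) L₀ e^(−k_1 t_c) = (0.325/1.08) × 42.3 × e^(−0.325×1.356) = 0.3009 × 42.3 × 0.6437 = 8.193 mg/L.
Minimum DO = C_s − D_c = 10.0 − 8.193 = 1.807 mg/L.
x_c = v t_c = 0.773 m/s × 1.356 d × 86400 s/d = 90540 m ≈ 90.5 km.

t_c ≈ 1.36 d; D_c ≈ 8.19 mg/L; min DO ≈ 1.81 mg/L; x_c ≈ 90.5 km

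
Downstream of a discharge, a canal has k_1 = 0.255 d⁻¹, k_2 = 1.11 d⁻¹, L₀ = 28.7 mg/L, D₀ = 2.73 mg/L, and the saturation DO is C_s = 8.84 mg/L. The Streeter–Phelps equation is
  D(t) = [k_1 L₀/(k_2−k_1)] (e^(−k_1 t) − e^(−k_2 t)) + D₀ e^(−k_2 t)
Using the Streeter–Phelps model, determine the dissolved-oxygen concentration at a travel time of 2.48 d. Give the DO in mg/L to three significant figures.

DO ≈ 4.66 mg/L

k_1 L₀/(k_2−k_1) = 0.255×28.7/(1.11−0.255) = 7.319/0.8550 = 8.560 mg/L.
e^(−k_1 t) = e^(−0.255×2.480) = 0.5313; e^(−k_2 t) = e^(−1.11×2.480) = 0.06375.
D = 8.560 × (0.5313 − 0.06375) + 2.73 × 0.06375 = 4.002 + 0.1740 = 4.176 mg/L.
DO = C_s − D = 8.84 − 4.176 = 4.664 mg/L.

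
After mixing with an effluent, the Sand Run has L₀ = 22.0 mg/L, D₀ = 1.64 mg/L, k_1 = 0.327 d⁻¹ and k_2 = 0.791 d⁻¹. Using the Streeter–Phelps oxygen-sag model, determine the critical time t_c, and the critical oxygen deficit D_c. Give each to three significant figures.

At the critical point dD/dt = 0, so k_1 L₀ e^(−k_1 t) = k_2 D. Substituting D(t) from the Streeter–Phelps equation and solving for t gives
t_c = ln[(k_2/k_1)(1 − D₀(k_2−k_1)/(k_1 L₀))] / (k_2−k_1).
Here k_2−k_1 = 0.4640 d⁻¹ and 1 − D₀(k_2−k_1)/(k_1 L₀) = 1 − 1.64×0.4640/(0.327×22.0) = 0.8942, so
t_c = ln(2.419 × 0.8942) / 0.4640 = 0.7715 / 0.4640 = 1.663 d.
L(t_c) = L₀ e^(−k_1 t_c) = 22.0 × 0.5806 = 12.77 mg/L, and at the critical point k_2 D_c = k_1 L, so D_c = (0.327/0.791) × 12.77 = 5.280 mg/L.

t_c ≈ 1.66 d; D_c ≈ 5.28 mg/L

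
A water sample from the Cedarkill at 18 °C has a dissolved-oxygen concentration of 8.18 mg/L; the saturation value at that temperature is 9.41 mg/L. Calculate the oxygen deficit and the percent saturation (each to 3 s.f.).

D ≈ 1.23 mg/L; 86.9 % saturation

D = C_s − C = 9.41 − 8.18 = 1.23 mg/L.
% saturation = 8.18/9.41 × 100 = 86.9 %.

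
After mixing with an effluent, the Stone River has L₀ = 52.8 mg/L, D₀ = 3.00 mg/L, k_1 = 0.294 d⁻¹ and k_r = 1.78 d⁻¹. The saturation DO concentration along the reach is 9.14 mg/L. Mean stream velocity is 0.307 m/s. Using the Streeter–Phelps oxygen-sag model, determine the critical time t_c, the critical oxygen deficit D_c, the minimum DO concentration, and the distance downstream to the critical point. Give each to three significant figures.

t_c ≈ 0.984 d; D_c ≈ 6.53 mg/L; min DO ≈ 2.61 mg/L; x_c ≈ 26.1 km

t_c = [1/(k_r−k_1)] ln[(k_r/k_1)(1 − D₀(k_r−k_1)/(k_1 L₀))]
= [1/(1.78−0.294)] ln[(1.78/0.294)(1 − 3.00×1.486/(0.294×52.8))]
= (1/1.486) ln[6.054 × 0.7128] = 0.6729 × ln(4.316) = 0.6729 × 1.462 = 0.9840 d.
D_c = (k_1/k_r) L₀ e^(−k_1 t_c) = (0.294/1.78) × 52.8 × e^(−0.294×0.9840) = 0.1652 × 52.8 × 0.7488 = 6.530 mg/L.
Minimum DO = C_s − D_c = 9.14 − 6.530 = 2.610 mg/L.
x_c = v t_c = 0.307 m/s × 0.9840 d × 86400 s/d = 26100 m ≈ 26.1 km.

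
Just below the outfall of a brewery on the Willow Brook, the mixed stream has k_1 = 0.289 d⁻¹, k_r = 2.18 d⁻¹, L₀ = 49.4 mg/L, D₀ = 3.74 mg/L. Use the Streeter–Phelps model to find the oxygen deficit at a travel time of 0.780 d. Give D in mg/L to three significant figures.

k_1 L₀/(k_r−k_1) = 0.289×49.4/(2.18−0.289) = 14.28/1.891 = 7.550 mg/L.
e^(−k_1 t) = e^(−0.289×0.7800) = 0.7982; e^(−k_r t) = e^(−2.18×0.7800) = 0.1826.
D = 7.550 × (0.7982 − 0.1826) + 3.74 × 0.1826 = 4.647 + 0.6830 = 5.330 mg/L.

D ≈ 5.33 mg/L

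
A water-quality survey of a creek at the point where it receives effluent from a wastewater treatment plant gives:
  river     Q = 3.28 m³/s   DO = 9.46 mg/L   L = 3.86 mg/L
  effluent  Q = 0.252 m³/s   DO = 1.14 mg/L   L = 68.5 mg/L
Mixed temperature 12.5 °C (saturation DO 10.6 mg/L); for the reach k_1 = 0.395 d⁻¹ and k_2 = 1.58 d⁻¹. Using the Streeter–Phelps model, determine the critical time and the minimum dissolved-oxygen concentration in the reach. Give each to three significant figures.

Mixed DO = (3.28×9.46 + 0.252×1.14)/(3.28+0.252) = 31.32/3.532 = 8.866 mg/L.
Mixed L₀ = (3.28×3.86 + 0.252×68.5)/(3.532) = 29.92/3.532 = 8.472 mg/L.
Initial deficit D₀ = C_s − DO₀ = 10.6 − 8.866 = 1.734 mg/L.
t_c = (1/1.185) ln[(1.58/0.395)(1 − 1.734×1.185/(0.395×8.472))] = 0.8439 × ln(1.544) = 0.3668 d.
D_c = (0.395/1.58) × 8.472 × e^(−0.395×0.3668) = 0.2500 × 8.472 × 0.8651 = 1.832 mg/L.
Minimum DO = 10.6 − 1.832 = 8.768 mg/L.

t_c ≈ 0.367 d; minimum DO ≈ 8.77 mg/L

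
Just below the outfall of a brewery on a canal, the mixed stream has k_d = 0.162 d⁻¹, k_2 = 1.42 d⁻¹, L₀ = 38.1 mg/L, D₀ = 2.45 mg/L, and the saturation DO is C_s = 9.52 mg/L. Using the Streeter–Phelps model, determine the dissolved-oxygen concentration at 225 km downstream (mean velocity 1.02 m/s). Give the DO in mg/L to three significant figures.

DO ≈ 6.34 mg/L

Travel time t = x/v = 225 km / (1.02 m/s) = 225000 m / 1.02 m/s = 220600 s = 2.553 d.
k_d L₀/(k_2−k_d) = 0.162×38.1/(1.42−0.162) = 6.172/1.258 = 4.906 mg/L.
e^(−k_d t) = e^(−0.162×2.553) = 0.6613; e^(−k_2 t) = e^(−1.42×2.553) = 0.02664.
D = 4.906 × (0.6613 − 0.02664) + 2.45 × 0.02664 = 3.114 + 0.06526 = 3.179 mg/L.
DO = C_s − D = 9.52 − 3.179 = 6.341 mg/L.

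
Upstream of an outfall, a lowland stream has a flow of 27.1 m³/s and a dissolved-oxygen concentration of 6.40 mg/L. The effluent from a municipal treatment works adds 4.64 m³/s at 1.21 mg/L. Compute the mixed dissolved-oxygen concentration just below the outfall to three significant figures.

5.64 mg/L

Flow-weighted mixing: C = (Q_r C_r + Q_w C_w)/(Q_r + Q_w)
= (27.1×6.40 + 4.64×1.21)/(27.1 + 4.64) = 179.1/31.74 = 5.641 mg/L.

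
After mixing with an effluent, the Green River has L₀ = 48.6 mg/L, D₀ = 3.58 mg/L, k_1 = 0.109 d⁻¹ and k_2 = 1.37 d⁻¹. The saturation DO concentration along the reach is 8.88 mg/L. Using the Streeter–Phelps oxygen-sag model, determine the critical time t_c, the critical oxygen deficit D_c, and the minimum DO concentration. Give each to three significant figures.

t_c = [1/(k_2−k_1)] ln[(k_2/k_1)(1 − D₀(k_2−k_1)/(k_1 L₀))]
= [1/(1.37−0.109)] ln[(1.37/0.109)(1 − 3.58×1.261/(0.109×48.6))]
= (1/1.261) ln[12.57 × 0.1478] = 0.7930 × ln(1.858) = 0.7930 × 0.6194 = 0.4912 d.
D_c = (k_1/k_2) L₀ e^(−k_1 t_c) = (0.109/1.37) × 48.6 × e^(−0.109×0.4912) = 0.07956 × 48.6 × 0.9479 = 3.665 mg/L.
Minimum DO = C_s − D_c = 8.88 − 3.665 = 5.215 mg/L.

t_c ≈ 0.491 d; D_c ≈ 3.67 mg/L; min DO ≈ 5.21 mg/L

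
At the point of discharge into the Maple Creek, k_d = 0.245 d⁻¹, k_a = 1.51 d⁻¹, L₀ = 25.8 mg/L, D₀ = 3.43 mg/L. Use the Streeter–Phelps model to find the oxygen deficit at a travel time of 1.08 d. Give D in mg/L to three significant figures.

k_d L₀/(k_a−k_d) = 0.245×25.8/(1.51−0.245) = 6.321/1.265 = 4.997 mg/L.
e^(−k_d t) = e^(−0.245×1.080) = 0.7675; e^(−k_a t) = e^(−1.51×1.080) = 0.1958.
D = 4.997 × (0.7675 − 0.1958) + 3.43 × 0.1958 = 2.857 + 0.6715 = 3.528 mg/L.

D ≈ 3.53 mg/L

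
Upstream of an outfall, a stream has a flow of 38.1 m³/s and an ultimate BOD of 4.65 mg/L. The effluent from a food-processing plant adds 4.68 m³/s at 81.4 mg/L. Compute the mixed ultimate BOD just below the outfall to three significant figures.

13.0 mg/L

Flow-weighted mixing: C = (Q_r C_r + Q_w C_w)/(Q_r + Q_w)
= (38.1×4.65 + 4.68×81.4)/(38.1 + 4.68) = 558.1/42.78 = 13.05 mg/L.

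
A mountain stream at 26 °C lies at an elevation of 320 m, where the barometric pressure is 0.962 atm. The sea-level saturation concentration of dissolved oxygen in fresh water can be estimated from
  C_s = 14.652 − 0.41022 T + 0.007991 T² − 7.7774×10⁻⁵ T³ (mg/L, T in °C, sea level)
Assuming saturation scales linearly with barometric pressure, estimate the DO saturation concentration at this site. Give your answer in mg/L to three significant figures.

At sea level: C_s = 14.652 − 0.41022×26 + 0.007991×26² − 7.7774×10⁻⁵×26³ = 8.021 mg/L.
Pressure correction: C_s' = 8.021 × 0.962 = 7.716 mg/L.

C_s ≈ 7.72 mg/L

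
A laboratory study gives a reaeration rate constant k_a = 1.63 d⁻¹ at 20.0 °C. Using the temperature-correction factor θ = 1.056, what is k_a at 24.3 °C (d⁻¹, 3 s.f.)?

k_a(T₂) = k_a(T₁) · θ^(T₂−T₁) = 1.63 × 1.056^(24.3−20.0)
= 1.63 × 1.056^4.30 = 1.63 × 1.264 = 2.060 d⁻¹.

k_a ≈ 2.06 d⁻¹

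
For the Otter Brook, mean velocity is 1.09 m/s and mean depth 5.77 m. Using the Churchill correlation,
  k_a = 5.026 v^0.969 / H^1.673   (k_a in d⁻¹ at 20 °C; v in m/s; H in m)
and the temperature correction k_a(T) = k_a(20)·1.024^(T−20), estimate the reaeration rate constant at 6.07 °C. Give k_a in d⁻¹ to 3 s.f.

k_a(20) = 5.026 × 1.09^0.969 / 5.77^1.673 = 5.026 × 1.087 / 18.77 = 0.2911 d⁻¹.
k_a(6.07) = 0.2911 × 1.024^(6.07−20) = 0.2911 × 0.7187 = 0.2092 d⁻¹.

k_a ≈ 0.209 d⁻¹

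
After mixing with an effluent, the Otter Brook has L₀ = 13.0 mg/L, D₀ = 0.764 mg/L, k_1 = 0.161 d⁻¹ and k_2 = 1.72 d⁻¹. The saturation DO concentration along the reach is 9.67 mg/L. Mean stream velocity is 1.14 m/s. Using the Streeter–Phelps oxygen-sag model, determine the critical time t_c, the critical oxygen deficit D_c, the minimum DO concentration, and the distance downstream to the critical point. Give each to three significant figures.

t_c = [1/(k_2−k_1)] ln[(k_2/k_1)(1 − D₀(k_2−k_1)/(k_1 L₀))]
= [1/(1.72−0.161)] ln[(1.72/0.161)(1 − 0.764×1.559/(0.161×13.0))]
= (1/1.559) ln[10.68 × 0.4309] = 0.6414 × ln(4.604) = 0.6414 × 1.527 = 0.9794 d.
D_c = (k_1/k_2) L₀ e^(−k_1 t_c) = (0.161/1.72) × 13.0 × e^(−0.161×0.9794) = 0.09360 × 13.0 × 0.8541 = 1.039 mg/L.
Minimum DO = C_s − D_c = 9.67 − 1.039 = 8.631 mg/L.
x_c = v t_c = 1.14 m/s × 0.9794 d × 86400 s/d = 96460 m ≈ 96.5 km.

t_c ≈ 0.979 d; D_c ≈ 1.04 mg/L; min DO ≈ 8.63 mg/L; x_c ≈ 96.5 km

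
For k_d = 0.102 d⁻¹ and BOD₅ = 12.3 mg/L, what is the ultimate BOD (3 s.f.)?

L₀ ≈ 30.8 mg/L

BOD₅ = L₀(1 − e^(−5k_d)) ⇒ L₀ = BOD₅ / (1 − e^(−5×0.102))
= 12.3 / (1 − 0.6005) = 12.3 / 0.3995 = 30.79 mg/L.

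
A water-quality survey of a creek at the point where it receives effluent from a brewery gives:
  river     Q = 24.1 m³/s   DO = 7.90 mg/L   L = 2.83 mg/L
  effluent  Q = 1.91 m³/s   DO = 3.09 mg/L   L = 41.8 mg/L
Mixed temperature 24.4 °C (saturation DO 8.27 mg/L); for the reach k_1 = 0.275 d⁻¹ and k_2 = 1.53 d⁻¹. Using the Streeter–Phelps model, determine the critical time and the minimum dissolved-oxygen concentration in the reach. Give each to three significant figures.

Mixed DO = (24.1×7.90 + 1.91×3.09)/(24.1+1.91) = 196.3/26.01 = 7.547 mg/L.
Mixed L₀ = (24.1×2.83 + 1.91×41.8)/(26.01) = 148.0/26.01 = 5.692 mg/L.
Initial deficit D₀ = C_s − DO₀ = 8.27 − 7.547 = 0.7232 mg/L.
t_c = (1/1.255) ln[(1.53/0.275)(1 − 0.7232×1.255/(0.275×5.692))] = 0.7968 × ln(2.337) = 0.6765 d.
D_c = (0.275/1.53) × 5.692 × e^(−0.275×0.6765) = 0.1797 × 5.692 × 0.8302 = 0.8493 mg/L.
Minimum DO = 8.27 − 0.8493 = 7.421 mg/L.

t_c ≈ 0.677 d; minimum DO ≈ 7.42 mg/L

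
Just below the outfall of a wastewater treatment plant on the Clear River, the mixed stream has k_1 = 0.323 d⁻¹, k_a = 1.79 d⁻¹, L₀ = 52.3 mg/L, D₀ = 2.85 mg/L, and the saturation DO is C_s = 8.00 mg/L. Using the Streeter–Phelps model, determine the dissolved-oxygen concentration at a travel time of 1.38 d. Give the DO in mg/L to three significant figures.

DO ≈ 1.36 mg/L

k_1 L₀/(k_a−k_1) = 0.323×52.3/(1.79−0.323) = 16.89/1.467 = 11.52 mg/L.
e^(−k_1 t) = e^(−0.323×1.380) = 0.6404; e^(−k_a t) = e^(−1.79×1.380) = 0.08457.
D = 11.52 × (0.6404 − 0.08457) + 2.85 × 0.08457 = 6.400 + 0.2410 = 6.641 mg/L.
DO = C_s − D = 8.00 − 6.641 = 1.359 mg/L.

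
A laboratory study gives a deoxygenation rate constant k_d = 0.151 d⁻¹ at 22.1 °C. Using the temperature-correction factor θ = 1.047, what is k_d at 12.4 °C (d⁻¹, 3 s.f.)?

k_d(T₂) = k_d(T₁) · θ^(T₂−T₁) = 0.151 × 1.047^(12.4−22.1)
= 0.151 × 1.047^-9.70 = 0.151 × 0.6405 = 0.09672 d⁻¹.

k_d ≈ 0.0967 d⁻¹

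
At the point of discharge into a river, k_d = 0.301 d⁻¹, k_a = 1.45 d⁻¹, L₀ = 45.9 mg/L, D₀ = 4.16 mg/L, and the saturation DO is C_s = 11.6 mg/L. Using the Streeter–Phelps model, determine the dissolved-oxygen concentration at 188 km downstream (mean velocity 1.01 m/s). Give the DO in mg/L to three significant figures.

DO ≈ 5.66 mg/L

Travel time t = x/v = 188 km / (1.01 m/s) = 188000 m / 1.01 m/s = 186100 s = 2.154 d.
k_d L₀/(k_a−k_d) = 0.301×45.9/(1.45−0.301) = 13.82/1.149 = 12.02 mg/L.
e^(−k_d t) = e^(−0.301×2.154) = 0.5228; e^(−k_a t) = e^(−1.45×2.154) = 0.04399.
D = 12.02 × (0.5228 − 0.04399) + 4.16 × 0.04399 = 5.758 + 0.1830 = 5.941 mg/L.
DO = C_s − D = 11.6 − 5.941 = 5.659 mg/L.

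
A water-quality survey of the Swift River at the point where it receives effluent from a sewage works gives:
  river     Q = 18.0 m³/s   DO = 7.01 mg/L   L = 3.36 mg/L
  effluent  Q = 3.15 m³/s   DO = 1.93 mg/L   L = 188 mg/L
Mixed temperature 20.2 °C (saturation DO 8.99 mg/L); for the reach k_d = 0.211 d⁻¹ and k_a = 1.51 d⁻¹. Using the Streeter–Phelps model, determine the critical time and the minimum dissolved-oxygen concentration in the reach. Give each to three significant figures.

t_c ≈ 0.907 d; minimum DO ≈ 5.43 mg/L

Mixed DO = (18.0×7.01 + 3.15×1.93)/(18.0+3.15) = 132.3/21.15 = 6.253 mg/L.
Mixed L₀ = (18.0×3.36 + 3.15×188)/(21.15) = 652.7/21.15 = 30.86 mg/L.
Initial deficit D₀ = C_s − DO₀ = 8.99 − 6.253 = 2.737 mg/L.
t_c = (1/1.299) ln[(1.51/0.211)(1 − 2.737×1.299/(0.211×30.86))] = 0.7698 × ln(3.249) = 0.9072 d.
D_c = (0.211/1.51) × 30.86 × e^(−0.211×0.9072) = 0.1397 × 30.86 × 0.8258 = 3.561 mg/L.
Minimum DO = 8.99 − 3.561 = 5.429 mg/L.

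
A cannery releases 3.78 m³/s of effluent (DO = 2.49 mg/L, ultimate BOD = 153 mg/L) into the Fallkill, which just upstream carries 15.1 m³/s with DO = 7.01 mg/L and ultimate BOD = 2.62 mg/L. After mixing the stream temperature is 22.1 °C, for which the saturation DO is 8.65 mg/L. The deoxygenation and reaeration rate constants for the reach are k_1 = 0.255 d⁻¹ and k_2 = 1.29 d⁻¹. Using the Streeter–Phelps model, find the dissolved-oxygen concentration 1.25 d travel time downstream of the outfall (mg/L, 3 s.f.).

DO ≈ 3.89 mg/L

Mixed DO = (15.1×7.01 + 3.78×2.49)/(15.1+3.78) = 115.3/18.88 = 6.105 mg/L.
Mixed L₀ = (15.1×2.62 + 3.78×153)/(18.88) = 617.9/18.88 = 32.73 mg/L.
Initial deficit D₀ = C_s − DO₀ = 8.65 − 6.105 = 2.545 mg/L.
D(1.25) = [0.255×32.73/(1.29−0.255)](e^(−0.255×1.25) − e^(−1.29×1.25)) + 2.545 e^(−1.29×1.25)
= 8.063 × (0.7271 − 0.1994) + 2.545 × 0.1994 = 4.762 mg/L.
DO = 8.65 − 4.762 = 3.888 mg/L.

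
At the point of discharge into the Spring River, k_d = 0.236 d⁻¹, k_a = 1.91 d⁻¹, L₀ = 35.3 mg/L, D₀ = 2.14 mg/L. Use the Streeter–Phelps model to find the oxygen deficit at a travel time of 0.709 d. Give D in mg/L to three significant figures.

D ≈ 3.48 mg/L

k_d L₀/(k_a−k_d) = 0.236×35.3/(1.91−0.236) = 8.331/1.674 = 4.977 mg/L.
e^(−k_d t) = e^(−0.236×0.7090) = 0.8459; e^(−k_a t) = e^(−1.91×0.7090) = 0.2582.
D = 4.977 × (0.8459 − 0.2582) + 2.14 × 0.2582 = 2.925 + 0.5525 = 3.478 mg/L.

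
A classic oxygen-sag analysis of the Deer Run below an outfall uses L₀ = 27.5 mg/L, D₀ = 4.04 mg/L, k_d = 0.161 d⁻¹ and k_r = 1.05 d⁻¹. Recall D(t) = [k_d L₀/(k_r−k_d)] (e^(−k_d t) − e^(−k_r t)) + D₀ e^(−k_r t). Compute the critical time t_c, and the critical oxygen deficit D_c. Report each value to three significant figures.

t_c ≈ 0.234 d; D_c ≈ 4.06 mg/L

At the critical point dD/dt = 0, so k_d L₀ e^(−k_d t) = k_r D. Substituting D(t) from the Streeter–Phelps equation and solving for t gives
t_c = ln[(k_r/k_d)(1 − D₀(k_r−k_d)/(k_d L₀))] / (k_r−k_d).
Here k_r−k_d = 0.8890 d⁻¹ and 1 − D₀(k_r−k_d)/(k_d L₀) = 1 − 4.04×0.8890/(0.161×27.5) = 0.1888, so
t_c = ln(6.522 × 0.1888) / 0.8890 = 0.2081 / 0.8890 = 0.2341 d.
D_c = (k_d/k_r) L₀ e^(−k_d t_c) = (0.161/1.05) × 27.5 × e^(−0.161×0.2341) = 0.1533 × 27.5 × 0.9630 = 4.061 mg/L.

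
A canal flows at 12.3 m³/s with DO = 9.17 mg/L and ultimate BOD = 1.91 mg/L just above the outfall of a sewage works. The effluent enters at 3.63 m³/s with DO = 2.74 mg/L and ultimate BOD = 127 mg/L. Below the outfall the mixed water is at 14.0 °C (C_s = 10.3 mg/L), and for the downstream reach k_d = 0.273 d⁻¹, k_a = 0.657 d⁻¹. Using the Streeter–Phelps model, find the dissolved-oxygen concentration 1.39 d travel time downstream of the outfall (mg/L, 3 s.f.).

DO ≈ 3.14 mg/L

Mixed DO = (12.3×9.17 + 3.63×2.74)/(12.3+3.63) = 122.7/15.93 = 7.705 mg/L.
Mixed L₀ = (12.3×1.91 + 3.63×127)/(15.93) = 484.5/15.93 = 30.41 mg/L.
Initial deficit D₀ = C_s − DO₀ = 10.3 − 7.705 = 2.595 mg/L.
D(1.39) = [0.273×30.41/(0.657−0.273)](e^(−0.273×1.39) − e^(−0.657×1.39)) + 2.595 e^(−0.657×1.39)
= 21.62 × (0.6842 − 0.4012) + 2.595 × 0.4012 = 7.160 mg/L.
DO = 10.3 − 7.160 = 3.140 mg/L.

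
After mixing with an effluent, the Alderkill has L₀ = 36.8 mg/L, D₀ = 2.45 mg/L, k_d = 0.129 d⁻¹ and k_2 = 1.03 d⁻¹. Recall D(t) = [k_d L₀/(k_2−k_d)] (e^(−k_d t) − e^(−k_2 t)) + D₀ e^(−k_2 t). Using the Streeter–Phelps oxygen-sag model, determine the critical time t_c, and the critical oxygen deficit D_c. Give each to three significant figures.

t_c ≈ 1.61 d; D_c ≈ 3.74 mg/L

With k_2/k_d = 7.984 and 1 − D₀(k_2−k_d)/(k_d L₀) = 0.5350,
t_c = ln(7.984 × 0.5350) / (1.03 − 0.129) = ln(4.272) / 0.9010 = 1.452/0.9010 = 1.612 d.
L(t_c) = L₀ e^(−k_d t_c) = 36.8 × 0.8123 = 29.89 mg/L, and at the critical point k_2 D_c = k_d L, so D_c = (0.129/1.03) × 29.89 = 3.744 mg/L.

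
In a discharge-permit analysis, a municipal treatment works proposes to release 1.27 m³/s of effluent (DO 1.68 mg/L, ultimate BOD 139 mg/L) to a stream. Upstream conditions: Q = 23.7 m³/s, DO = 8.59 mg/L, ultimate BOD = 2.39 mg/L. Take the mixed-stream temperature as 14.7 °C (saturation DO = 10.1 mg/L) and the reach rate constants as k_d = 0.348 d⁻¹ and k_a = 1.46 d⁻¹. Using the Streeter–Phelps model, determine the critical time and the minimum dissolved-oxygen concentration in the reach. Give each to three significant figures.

Mixed DO = (23.7×8.59 + 1.27×1.68)/(23.7+1.27) = 205.7/24.97 = 8.239 mg/L.
Mixed L₀ = (23.7×2.39 + 1.27×139)/(24.97) = 233.2/24.97 = 9.338 mg/L.
Initial deficit D₀ = C_s − DO₀ = 10.1 − 8.239 = 1.861 mg/L.
t_c = (1/1.112) ln[(1.46/0.348)(1 − 1.861×1.112/(0.348×9.338))] = 0.8993 × ln(1.523) = 0.3784 d.
D_c = (0.348/1.46) × 9.338 × e^(−0.348×0.3784) = 0.2384 × 9.338 × 0.8766 = 1.951 mg/L.
Minimum DO = 10.1 − 1.951 = 8.149 mg/L.

t_c ≈ 0.378 d; minimum DO ≈ 8.15 mg/L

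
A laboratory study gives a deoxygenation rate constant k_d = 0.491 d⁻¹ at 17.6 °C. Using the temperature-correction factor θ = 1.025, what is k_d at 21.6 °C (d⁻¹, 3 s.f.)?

k_d(T₂) = k_d(T₁) · θ^(T₂−T₁) = 0.491 × 1.025^(21.6−17.6)
= 0.491 × 1.025^4.00 = 0.491 × 1.104 = 0.5420 d⁻¹.

k_d ≈ 0.542 d⁻¹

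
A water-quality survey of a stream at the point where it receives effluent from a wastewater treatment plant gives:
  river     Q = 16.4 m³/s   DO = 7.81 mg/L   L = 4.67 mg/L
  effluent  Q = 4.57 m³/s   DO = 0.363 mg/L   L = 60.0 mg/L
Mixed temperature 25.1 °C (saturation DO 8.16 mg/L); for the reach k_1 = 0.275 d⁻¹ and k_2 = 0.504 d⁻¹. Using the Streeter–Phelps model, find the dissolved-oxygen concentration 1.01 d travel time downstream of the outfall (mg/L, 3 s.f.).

Mixed DO = (16.4×7.81 + 4.57×0.363)/(16.4+4.57) = 129.7/20.97 = 6.187 mg/L.
Mixed L₀ = (16.4×4.67 + 4.57×60.0)/(20.97) = 350.8/20.97 = 16.73 mg/L.
Initial deficit D₀ = C_s − DO₀ = 8.16 − 6.187 = 1.973 mg/L.
D(1.01) = [0.275×16.73/(0.504−0.275)](e^(−0.275×1.01) − e^(−0.504×1.01)) + 1.973 e^(−0.504×1.01)
= 20.09 × (0.7575 − 0.6011) + 1.973 × 0.6011 = 4.328 mg/L.
DO = 8.16 − 4.328 = 3.832 mg/L.

DO ≈ 3.83 mg/L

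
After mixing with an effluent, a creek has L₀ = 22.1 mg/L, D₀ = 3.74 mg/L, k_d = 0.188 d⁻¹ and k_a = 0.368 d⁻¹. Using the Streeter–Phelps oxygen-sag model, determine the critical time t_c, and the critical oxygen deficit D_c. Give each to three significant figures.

At the critical point dD/dt = 0, so k_d L₀ e^(−k_d t) = k_a D. Substituting D(t) from the Streeter–Phelps equation and solving for t gives
t_c = ln[(k_a/k_d)(1 − D₀(k_a−k_d)/(k_d L₀))] / (k_a−k_d).
Here k_a−k_d = 0.1800 d⁻¹ and 1 − D₀(k_a−k_d)/(k_d L₀) = 1 − 3.74×0.1800/(0.188×22.1) = 0.8380, so
t_c = ln(1.957 × 0.8380) / 0.1800 = 0.4949 / 0.1800 = 2.749 d.
D_c = (k_d/k_a) L₀ e^(−k_d t_c) = (0.188/0.368) × 22.1 × e^(−0.188×2.749) = 0.5109 × 22.1 × 0.5964 = 6.733 mg/L.

t_c ≈ 2.75 d; D_c ≈ 6.73 mg/L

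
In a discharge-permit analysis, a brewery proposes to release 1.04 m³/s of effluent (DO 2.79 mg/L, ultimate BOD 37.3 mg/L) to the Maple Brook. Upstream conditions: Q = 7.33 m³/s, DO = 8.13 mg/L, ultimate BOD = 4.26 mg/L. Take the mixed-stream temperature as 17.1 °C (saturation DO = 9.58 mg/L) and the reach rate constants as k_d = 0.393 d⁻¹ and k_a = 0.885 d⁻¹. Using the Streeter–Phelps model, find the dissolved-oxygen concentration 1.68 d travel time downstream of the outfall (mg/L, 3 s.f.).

DO ≈ 7.16 mg/L

Mixed DO = (7.33×8.13 + 1.04×2.79)/(7.33+1.04) = 62.49/8.370 = 7.466 mg/L.
Mixed L₀ = (7.33×4.26 + 1.04×37.3)/(8.370) = 70.02/8.370 = 8.365 mg/L.
Initial deficit D₀ = C_s − DO₀ = 9.58 − 7.466 = 2.114 mg/L.
D(1.68) = [0.393×8.365/(0.885−0.393)](e^(−0.393×1.68) − e^(−0.885×1.68)) + 2.114 e^(−0.885×1.68)
= 6.682 × (0.5167 − 0.2261) + 2.114 × 0.2261 = 2.420 mg/L.
DO = 9.58 − 2.420 = 7.160 mg/L.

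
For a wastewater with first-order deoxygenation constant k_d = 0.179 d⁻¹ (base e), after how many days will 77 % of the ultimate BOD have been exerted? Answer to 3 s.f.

y/L₀ = 1 − e^(−k_d t) = 0.77 ⇒ e^(−k_d t) = 0.230
t = −ln(0.230) / 0.179 = 1.470 / 0.179 = 8.210 d.

t ≈ 8.21 d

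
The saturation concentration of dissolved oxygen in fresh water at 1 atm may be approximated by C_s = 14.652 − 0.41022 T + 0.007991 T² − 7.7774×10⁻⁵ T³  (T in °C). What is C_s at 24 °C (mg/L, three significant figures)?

C_s ≈ 8.33 mg/L

C_s = 14.652 − 0.41022×24 + 0.007991×24² − 7.7774×10⁻⁵×24³ = 8.334 mg/L.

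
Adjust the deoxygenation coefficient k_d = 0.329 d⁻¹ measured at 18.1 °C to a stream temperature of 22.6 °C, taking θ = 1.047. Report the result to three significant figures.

k_d(T₂) = k_d(T₁) · θ^(T₂−T₁) = 0.329 × 1.047^(22.6−18.1)
= 0.329 × 1.047^4.50 = 0.329 × 1.230 = 0.4045 d⁻¹.

k_d ≈ 0.405 d⁻¹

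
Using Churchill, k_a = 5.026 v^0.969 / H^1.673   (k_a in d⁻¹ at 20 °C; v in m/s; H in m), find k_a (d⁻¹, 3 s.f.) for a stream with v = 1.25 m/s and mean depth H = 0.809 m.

k_a = 5.026 × 1.25^0.969 / 0.809^1.673 = 5.026 × 1.241 / 0.7015 = 8.895 d⁻¹.

k_a ≈ 8.89 d⁻¹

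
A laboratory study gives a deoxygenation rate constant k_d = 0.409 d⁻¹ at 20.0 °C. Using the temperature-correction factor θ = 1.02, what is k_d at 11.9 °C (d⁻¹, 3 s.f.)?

k_d ≈ 0.348 d⁻¹

k_d(T₂) = k_d(T₁) · θ^(T₂−T₁) = 0.409 × 1.02^(11.9−20.0)
= 0.409 × 1.02^-8.10 = 0.409 × 0.8518 = 0.3484 d⁻¹.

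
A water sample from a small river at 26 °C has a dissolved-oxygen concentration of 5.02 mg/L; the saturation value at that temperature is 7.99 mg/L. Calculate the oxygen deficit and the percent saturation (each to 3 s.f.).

D = C_s − C = 7.99 − 5.02 = 2.97 mg/L.
% saturation = 5.02/7.99 × 100 = 62.8 %.

D ≈ 2.97 mg/L; 62.8 % saturation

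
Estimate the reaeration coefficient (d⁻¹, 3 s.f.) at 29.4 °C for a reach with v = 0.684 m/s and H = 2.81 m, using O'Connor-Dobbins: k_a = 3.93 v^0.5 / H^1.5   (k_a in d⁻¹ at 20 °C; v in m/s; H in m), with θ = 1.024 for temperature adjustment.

k_a(20) = 3.93 × 0.684^0.5 / 2.81^1.5 = 3.93 × 0.8270 / 4.710 = 0.6900 d⁻¹.
k_a(29.4) = 0.6900 × 1.024^(29.4−20) = 0.6900 × 1.250 = 0.8623 d⁻¹.

k_a ≈ 0.862 d⁻¹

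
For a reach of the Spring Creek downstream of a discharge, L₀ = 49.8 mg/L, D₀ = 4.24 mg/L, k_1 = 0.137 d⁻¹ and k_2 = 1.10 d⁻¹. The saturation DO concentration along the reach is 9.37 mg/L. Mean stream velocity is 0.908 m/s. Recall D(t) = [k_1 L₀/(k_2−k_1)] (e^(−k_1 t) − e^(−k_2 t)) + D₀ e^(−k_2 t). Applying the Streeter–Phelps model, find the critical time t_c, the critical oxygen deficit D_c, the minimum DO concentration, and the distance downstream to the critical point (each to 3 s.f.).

t_c ≈ 1.22 d; D_c ≈ 5.25 mg/L; min DO ≈ 4.12 mg/L; x_c ≈ 95.4 km

t_c = [1/(k_2−k_1)] ln[(k_2/k_1)(1 − D₀(k_2−k_1)/(k_1 L₀))]
= [1/(1.10−0.137)] ln[(1.10/0.137)(1 − 4.24×0.9630/(0.137×49.8))]
= (1/0.9630) ln[8.029 × 0.4015] = 1.038 × ln(3.224) = 1.038 × 1.171 = 1.216 d.
D_c = (k_1/k_2) L₀ e^(−k_1 t_c) = (0.137/1.10) × 49.8 × e^(−0.137×1.216) = 0.1245 × 49.8 × 0.8466 = 5.251 mg/L.
Minimum DO = C_s − D_c = 9.37 − 5.251 = 4.119 mg/L.
x_c = v t_c = 0.908 m/s × 1.216 d × 86400 s/d = 95360 m ≈ 95.4 km.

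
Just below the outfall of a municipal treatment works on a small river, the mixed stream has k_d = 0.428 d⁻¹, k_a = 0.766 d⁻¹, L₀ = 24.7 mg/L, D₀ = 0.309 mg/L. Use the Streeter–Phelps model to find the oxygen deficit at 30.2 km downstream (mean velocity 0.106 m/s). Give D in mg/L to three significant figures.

Travel time t = x/v = 30.2 km / (0.106 m/s) = 30200 m / 0.106 m/s = 284900 s = 3.298 d.
k_d L₀/(k_a−k_d) = 0.428×24.7/(0.766−0.428) = 10.57/0.3380 = 31.28 mg/L.
e^(−k_d t) = e^(−0.428×3.298) = 0.2438; e^(−k_a t) = e^(−0.766×3.298) = 0.07999.
D = 31.28 × (0.2438 − 0.07999) + 0.309 × 0.07999 = 5.124 + 0.02472 = 5.149 mg/L.

D ≈ 5.15 mg/L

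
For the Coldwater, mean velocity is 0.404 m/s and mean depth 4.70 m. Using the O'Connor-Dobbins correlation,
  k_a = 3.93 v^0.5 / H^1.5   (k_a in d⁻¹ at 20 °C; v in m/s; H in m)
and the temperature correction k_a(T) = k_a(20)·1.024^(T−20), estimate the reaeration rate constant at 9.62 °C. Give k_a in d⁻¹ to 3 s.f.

k_a(20) = 3.93 × 0.404^0.5 / 4.70^1.5 = 3.93 × 0.6356 / 10.19 = 0.2452 d⁻¹.
k_a(9.62) = 0.2452 × 1.024^(9.62−20) = 0.2452 × 0.7818 = 0.1917 d⁻¹.

k_a ≈ 0.192 d⁻¹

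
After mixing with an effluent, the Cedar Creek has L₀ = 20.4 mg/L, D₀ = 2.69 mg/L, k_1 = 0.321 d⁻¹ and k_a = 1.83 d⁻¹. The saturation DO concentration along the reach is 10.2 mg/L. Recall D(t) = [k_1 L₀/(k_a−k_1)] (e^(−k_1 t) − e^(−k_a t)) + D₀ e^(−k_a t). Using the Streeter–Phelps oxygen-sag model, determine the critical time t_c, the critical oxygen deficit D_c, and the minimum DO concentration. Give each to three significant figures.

t_c = [1/(k_a−k_1)] ln[(k_a/k_1)(1 − D₀(k_a−k_1)/(k_1 L₀))]
= [1/(1.83−0.321)] ln[(1.83/0.321)(1 − 2.69×1.509/(0.321×20.4))]
= (1/1.509) ln[5.701 × 0.3801] = 0.6627 × ln(2.167) = 0.6627 × 0.7734 = 0.5125 d.
L(t_c) = L₀ e^(−k_1 t_c) = 20.4 × 0.8483 = 17.31 mg/L, and at the critical point k_a D_c = k_1 L, so D_c = (0.321/1.83) × 17.31 = 3.036 mg/L.
Minimum DO = C_s − D_c = 10.2 − 3.036 = 7.164 mg/L.

t_c ≈ 0.513 d; D_c ≈ 3.04 mg/L; min DO ≈ 7.16 mg/L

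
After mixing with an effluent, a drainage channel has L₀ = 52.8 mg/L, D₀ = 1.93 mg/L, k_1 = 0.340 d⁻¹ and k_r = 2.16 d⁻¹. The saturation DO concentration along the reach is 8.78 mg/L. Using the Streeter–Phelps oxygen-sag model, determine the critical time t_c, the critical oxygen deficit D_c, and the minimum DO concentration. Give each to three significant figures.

At the critical point dD/dt = 0, so k_1 L₀ e^(−k_1 t) = k_r D. Substituting D(t) from the Streeter–Phelps equation and solving for t gives
t_c = ln[(k_r/k_1)(1 − D₀(k_r−k_1)/(k_1 L₀))] / (k_r−k_1).
Here k_r−k_1 = 1.820 d⁻¹ and 1 − D₀(k_r−k_1)/(k_1 L₀) = 1 − 1.93×1.820/(0.340×52.8) = 0.8043, so
t_c = ln(6.353 × 0.8043) / 1.820 = 1.631 / 1.820 = 0.8963 d.
L(t_c) = L₀ e^(−k_1 t_c) = 52.8 × 0.7373 = 38.93 mg/L, and at the critical point k_r D_c = k_1 L, so D_c = (0.340/2.16) × 38.93 = 6.128 mg/L.
Minimum DO = C_s − D_c = 8.78 − 6.128 = 2.652 mg/L.

t_c ≈ 0.896 d; D_c ≈ 6.13 mg/L; min DO ≈ 2.65 mg/L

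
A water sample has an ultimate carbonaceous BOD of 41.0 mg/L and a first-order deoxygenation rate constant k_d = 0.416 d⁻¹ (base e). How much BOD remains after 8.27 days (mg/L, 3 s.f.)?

L_t = L₀ e^(−k_d t) = 41.0 × e^(−0.416×8.27) = 41.0 × 0.03205 = 1.314 mg/L.

L ≈ 1.31 mg/L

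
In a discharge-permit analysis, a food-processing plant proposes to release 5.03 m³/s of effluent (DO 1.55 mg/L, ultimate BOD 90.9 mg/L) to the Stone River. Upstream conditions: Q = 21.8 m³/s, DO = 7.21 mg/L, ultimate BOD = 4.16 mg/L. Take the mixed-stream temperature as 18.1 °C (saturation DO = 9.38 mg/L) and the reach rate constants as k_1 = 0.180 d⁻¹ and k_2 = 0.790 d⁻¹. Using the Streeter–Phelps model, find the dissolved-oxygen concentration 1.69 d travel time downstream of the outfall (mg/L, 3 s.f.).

Mixed DO = (21.8×7.21 + 5.03×1.55)/(21.8+5.03) = 165.0/26.83 = 6.149 mg/L.
Mixed L₀ = (21.8×4.16 + 5.03×90.9)/(26.83) = 547.9/26.83 = 20.42 mg/L.
Initial deficit D₀ = C_s − DO₀ = 9.38 − 6.149 = 3.231 mg/L.
D(1.69) = [0.180×20.42/(0.790−0.180)](e^(−0.180×1.69) − e^(−0.790×1.69)) + 3.231 e^(−0.790×1.69)
= 6.026 × (0.7377 − 0.2631) + 3.231 × 0.2631 = 3.710 mg/L.
DO = 9.38 − 3.710 = 5.670 mg/L.

DO ≈ 5.67 mg/L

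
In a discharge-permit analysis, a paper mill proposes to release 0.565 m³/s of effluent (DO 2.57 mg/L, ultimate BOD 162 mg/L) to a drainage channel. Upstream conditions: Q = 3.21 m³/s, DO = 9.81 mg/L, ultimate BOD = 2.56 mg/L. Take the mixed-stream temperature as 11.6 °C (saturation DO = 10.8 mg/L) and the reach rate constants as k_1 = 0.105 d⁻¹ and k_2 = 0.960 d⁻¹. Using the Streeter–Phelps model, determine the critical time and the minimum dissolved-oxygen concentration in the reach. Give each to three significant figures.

Mixed DO = (3.21×9.81 + 0.565×2.57)/(3.21+0.565) = 32.94/3.775 = 8.726 mg/L.
Mixed L₀ = (3.21×2.56 + 0.565×162)/(3.775) = 99.75/3.775 = 26.42 mg/L.
Initial deficit D₀ = C_s − DO₀ = 10.8 − 8.726 = 2.074 mg/L.
t_c = (1/0.8550) ln[(0.960/0.105)(1 − 2.074×0.8550/(0.105×26.42))] = 1.170 × ln(3.300) = 1.397 d.
D_c = (0.105/0.960) × 26.42 × e^(−0.105×1.397) = 0.1094 × 26.42 × 0.8636 = 2.496 mg/L.
Minimum DO = 10.8 − 2.496 = 8.304 mg/L.

t_c ≈ 1.40 d; minimum DO ≈ 8.30 mg/L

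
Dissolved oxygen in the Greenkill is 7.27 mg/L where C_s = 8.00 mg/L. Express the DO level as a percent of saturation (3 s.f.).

% saturation = C/C_s × 100 = 7.27/8.00 × 100 = 90.9 %.

90.9 % saturation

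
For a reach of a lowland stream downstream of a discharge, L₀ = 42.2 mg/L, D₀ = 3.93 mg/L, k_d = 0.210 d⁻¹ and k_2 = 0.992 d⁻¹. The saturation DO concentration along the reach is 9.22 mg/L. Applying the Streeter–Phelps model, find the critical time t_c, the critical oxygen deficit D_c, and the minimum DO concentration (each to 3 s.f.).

t_c = [1/(k_2−k_d)] ln[(k_2/k_d)(1 − D₀(k_2−k_d)/(k_d L₀))]
= [1/(0.992−0.210)] ln[(0.992/0.210)(1 − 3.93×0.7820/(0.210×42.2))]
= (1/0.7820) ln[4.724 × 0.6532] = 1.279 × ln(3.086) = 1.279 × 1.127 = 1.441 d.
L(t_c) = L₀ e^(−k_d t_c) = 42.2 × 0.7389 = 31.18 mg/L, and at the critical point k_2 D_c = k_d L, so D_c = (0.210/0.992) × 31.18 = 6.601 mg/L.
Minimum DO = C_s − D_c = 9.22 − 6.601 = 2.619 mg/L.

t_c ≈ 1.44 d; D_c ≈ 6.60 mg/L; min DO ≈ 2.62 mg/L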